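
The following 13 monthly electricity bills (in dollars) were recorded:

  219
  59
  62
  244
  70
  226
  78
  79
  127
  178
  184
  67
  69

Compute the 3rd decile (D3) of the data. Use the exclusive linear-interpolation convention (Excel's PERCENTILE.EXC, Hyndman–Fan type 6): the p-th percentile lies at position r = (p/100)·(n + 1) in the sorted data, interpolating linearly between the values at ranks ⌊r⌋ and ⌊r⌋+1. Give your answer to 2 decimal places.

Sorted: 59, 62, 67, 69, 70, 78, 79, 127, 178, 184, 219, 226, 244.
n = 13.
r = (30/100)·(13 + 1) = 4.2.
Rank 4 is 69 and rank 5 is 70.
Interpolate: 69 + 0.2·(70 − 69) = 69 + 0.2·1 = 69.2.

69.20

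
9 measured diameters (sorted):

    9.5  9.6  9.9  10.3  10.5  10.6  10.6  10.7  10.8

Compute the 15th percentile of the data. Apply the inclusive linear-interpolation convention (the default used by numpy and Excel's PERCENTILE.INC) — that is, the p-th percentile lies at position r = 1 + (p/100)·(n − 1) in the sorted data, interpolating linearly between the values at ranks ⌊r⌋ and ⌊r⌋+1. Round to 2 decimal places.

9.66

n = 9.
r = 1 + (15/100)·(9 − 1) = 1 + 1.2 = 2.2.
Rank 2 is 9.6 and rank 3 is 9.9.
Interpolate: 9.6 + 0.2·(9.9 − 9.6) = 9.6 + 0.2·0.3 = 9.66.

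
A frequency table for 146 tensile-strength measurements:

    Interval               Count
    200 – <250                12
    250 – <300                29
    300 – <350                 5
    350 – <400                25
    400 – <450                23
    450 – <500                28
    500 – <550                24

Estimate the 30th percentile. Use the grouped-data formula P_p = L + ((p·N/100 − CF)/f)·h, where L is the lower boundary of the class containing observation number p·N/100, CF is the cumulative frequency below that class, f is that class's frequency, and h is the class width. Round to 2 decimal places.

N = 146; target position k = 30/100 · 146 = 43.8.
Cumulative frequencies: 12, 41, 46, 71, 94, 122, 146.
Observation 43.8 falls in the class 300 – <350.
L = 300, CF = 41, f = 5, h = 50.
P30 = 300 + ((43.8 − 41)/5)·50 = 300 + 28 = 328.

328.00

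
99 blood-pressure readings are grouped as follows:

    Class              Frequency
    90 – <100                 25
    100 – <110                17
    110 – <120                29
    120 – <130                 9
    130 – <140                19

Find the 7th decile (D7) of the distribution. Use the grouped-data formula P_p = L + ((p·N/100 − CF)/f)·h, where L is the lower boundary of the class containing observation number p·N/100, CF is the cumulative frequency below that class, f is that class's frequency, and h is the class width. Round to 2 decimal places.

119.41

N = 99; target position k = 70/100 · 99 = 69.3.
Cumulative frequencies: 25, 42, 71, 80, 99.
Observation 69.3 falls in the class 110 – <120.
L = 110, CF = 42, f = 29, h = 10.
P70 = 110 + ((69.3 − 42)/29)·10 = 110 + 9.41379 = 119.414.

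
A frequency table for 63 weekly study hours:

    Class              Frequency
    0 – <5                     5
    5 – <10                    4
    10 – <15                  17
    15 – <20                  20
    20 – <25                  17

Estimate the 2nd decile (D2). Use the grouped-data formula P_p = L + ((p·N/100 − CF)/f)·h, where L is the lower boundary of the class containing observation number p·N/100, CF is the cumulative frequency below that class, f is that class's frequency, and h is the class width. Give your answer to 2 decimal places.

11.06

N = 63; target position k = 20/100 · 63 = 12.6.
Cumulative frequencies: 5, 9, 26, 46, 63.
Observation 12.6 falls in the class 10 – <15.
L = 10, CF = 9, f = 17, h = 5.
P20 = 10 + ((12.6 − 9)/17)·5 = 10 + 1.05882 = 11.0588.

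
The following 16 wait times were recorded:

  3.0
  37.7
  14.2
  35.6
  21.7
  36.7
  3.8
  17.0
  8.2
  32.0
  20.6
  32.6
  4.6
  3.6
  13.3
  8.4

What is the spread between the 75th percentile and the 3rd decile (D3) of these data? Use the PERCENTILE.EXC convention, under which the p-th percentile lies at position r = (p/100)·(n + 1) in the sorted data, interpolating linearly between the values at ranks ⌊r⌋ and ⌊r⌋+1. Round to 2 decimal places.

Sorted: 3.0, 3.6, 3.8, 4.6, 8.2, 8.4, 13.3, 14.2, 17.0, 20.6, 21.7, 32.0, 32.6, 35.6, 36.7, 37.7.
n = 16.
P30: r = 5.1; ranks 5–6 are 8.2, 8.4; interpolating gives 8.22.
P75: r = 12.75; ranks 12–13 are 32.0, 32.6; interpolating gives 32.45.
Difference: 32.45 − 8.22 = 24.23.

24.23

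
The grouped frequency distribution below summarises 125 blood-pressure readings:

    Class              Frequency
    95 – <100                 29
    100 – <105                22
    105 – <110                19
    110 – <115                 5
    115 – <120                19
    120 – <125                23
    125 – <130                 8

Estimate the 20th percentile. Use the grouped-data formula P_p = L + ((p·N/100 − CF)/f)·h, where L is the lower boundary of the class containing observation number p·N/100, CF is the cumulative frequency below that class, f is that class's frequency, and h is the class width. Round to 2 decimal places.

N = 125; target position k = 20/100 · 125 = 25.
Cumulative frequencies: 29, 51, 70, 75, 94, 117, 125.
Observation 25 falls in the class 95 – <100.
L = 95, CF = 0, f = 29, h = 5.
P20 = 95 + ((25 − 0)/29)·5 = 95 + 4.31034 = 99.3103.

99.31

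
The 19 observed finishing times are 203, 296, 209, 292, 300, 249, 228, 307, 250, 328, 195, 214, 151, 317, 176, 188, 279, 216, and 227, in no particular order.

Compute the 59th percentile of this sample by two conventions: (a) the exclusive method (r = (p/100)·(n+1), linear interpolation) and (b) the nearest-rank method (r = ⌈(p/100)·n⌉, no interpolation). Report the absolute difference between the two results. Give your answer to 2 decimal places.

0.20

Sorted: 151, 176, 188, 195, 203, 209, 214, 216, 227, 228, 249, 250, 279, 292, 296, 300, 307, 317, 328.
n = 19.
(a) r = 11.8; between ranks 11 (249) and 12 (250): 249.8.
(b) the nearest-rank method: rank 12 → 250.
|249.8 − 250| = 0.2.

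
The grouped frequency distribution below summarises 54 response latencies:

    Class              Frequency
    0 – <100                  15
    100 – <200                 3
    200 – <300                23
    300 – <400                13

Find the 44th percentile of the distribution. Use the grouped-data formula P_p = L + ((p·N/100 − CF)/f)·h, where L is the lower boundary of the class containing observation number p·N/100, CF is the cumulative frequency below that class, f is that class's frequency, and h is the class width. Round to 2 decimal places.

N = 54; target position k = 44/100 · 54 = 23.76.
Cumulative frequencies: 15, 18, 41, 54.
Observation 23.76 falls in the class 200 – <300.
L = 200, CF = 18, f = 23, h = 100.
P44 = 200 + ((23.76 − 18)/23)·100 = 200 + 25.0435 = 225.043.

225.04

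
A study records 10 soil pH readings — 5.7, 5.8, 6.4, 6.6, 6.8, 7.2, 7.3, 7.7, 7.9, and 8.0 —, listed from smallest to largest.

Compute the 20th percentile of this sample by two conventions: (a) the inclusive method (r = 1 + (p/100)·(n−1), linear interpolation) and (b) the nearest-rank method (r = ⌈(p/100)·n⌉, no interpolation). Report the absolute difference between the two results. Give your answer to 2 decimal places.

0.48

n = 10.
(a) r = 2.8; between ranks 2 (5.8) and 3 (6.4): 6.28.
(b) the nearest-rank method: rank 2 → 5.8.
|6.28 − 5.8| = 0.48.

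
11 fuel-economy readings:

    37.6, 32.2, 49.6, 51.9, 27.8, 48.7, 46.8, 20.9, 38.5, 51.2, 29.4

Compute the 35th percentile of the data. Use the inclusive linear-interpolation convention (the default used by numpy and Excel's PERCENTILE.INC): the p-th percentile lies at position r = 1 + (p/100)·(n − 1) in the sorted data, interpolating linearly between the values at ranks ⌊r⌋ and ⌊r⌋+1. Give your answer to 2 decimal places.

Sorted: 20.9, 27.8, 29.4, 32.2, 37.6, 38.5, 46.8, 48.7, 49.6, 51.2, 51.9.
n = 11.
r = 1 + (35/100)·(11 − 1) = 1 + 3.5 = 4.5.
Rank 4 is 32.2 and rank 5 is 37.6.
Interpolate: 32.2 + 0.5·(37.6 − 32.2) = 32.2 + 0.5·5.4 = 34.9.

34.90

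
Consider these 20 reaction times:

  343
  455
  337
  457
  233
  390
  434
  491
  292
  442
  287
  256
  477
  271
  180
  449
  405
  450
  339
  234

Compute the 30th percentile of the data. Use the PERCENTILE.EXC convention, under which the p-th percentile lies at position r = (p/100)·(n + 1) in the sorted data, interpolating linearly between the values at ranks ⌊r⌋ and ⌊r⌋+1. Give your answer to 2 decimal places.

288.50

Sorted: 180, 233, 234, 256, 271, 287, 292, 337, 339, 343, 390, 405, 434, 442, 449, 450, 455, 457, 477, 491.
n = 20.
r = (30/100)·(20 + 1) = 6.3.
Rank 6 is 287 and rank 7 is 292.
Interpolate: 287 + 0.3·(292 − 287) = 287 + 0.3·5 = 288.5.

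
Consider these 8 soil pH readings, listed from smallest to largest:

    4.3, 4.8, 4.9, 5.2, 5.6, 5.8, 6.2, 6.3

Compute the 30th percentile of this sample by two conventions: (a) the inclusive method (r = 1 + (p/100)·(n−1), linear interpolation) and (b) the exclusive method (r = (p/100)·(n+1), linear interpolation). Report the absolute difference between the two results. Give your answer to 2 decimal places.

n = 8.
(a) r = 3.1; between ranks 3 (4.9) and 4 (5.2): 4.93.
(b) r = 2.7; between ranks 2 (4.8) and 3 (4.9): 4.87.
|4.93 − 4.87| = 0.06.

0.06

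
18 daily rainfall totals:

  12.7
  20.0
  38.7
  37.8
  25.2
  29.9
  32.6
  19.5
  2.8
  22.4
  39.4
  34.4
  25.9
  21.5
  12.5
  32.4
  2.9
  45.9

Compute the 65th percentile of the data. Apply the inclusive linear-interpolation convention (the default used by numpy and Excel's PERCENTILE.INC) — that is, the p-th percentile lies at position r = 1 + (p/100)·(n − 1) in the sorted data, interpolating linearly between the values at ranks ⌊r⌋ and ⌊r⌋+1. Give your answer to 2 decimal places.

32.41

Sorted: 2.8, 2.9, 12.5, 12.7, 19.5, 20.0, 21.5, 22.4, 25.2, 25.9, 29.9, 32.4, 32.6, 34.4, 37.8, 38.7, 39.4, 45.9.
n = 18.
r = 1 + (65/100)·(18 − 1) = 1 + 11.05 = 12.05.
Rank 12 is 32.4 and rank 13 is 32.6.
Interpolate: 32.4 + 0.05·(32.6 − 32.4) = 32.4 + 0.05·0.2 = 32.41.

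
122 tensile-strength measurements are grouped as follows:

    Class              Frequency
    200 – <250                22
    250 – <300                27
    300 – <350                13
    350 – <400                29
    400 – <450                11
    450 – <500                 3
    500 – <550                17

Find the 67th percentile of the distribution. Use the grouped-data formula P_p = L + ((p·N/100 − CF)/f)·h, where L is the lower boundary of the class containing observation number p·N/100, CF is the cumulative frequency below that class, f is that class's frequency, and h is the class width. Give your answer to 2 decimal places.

384.03

N = 122; target position k = 67/100 · 122 = 81.74.
Cumulative frequencies: 22, 49, 62, 91, 102, 105, 122.
Observation 81.74 falls in the class 350 – <400.
L = 350, CF = 62, f = 29, h = 50.
P67 = 350 + ((81.74 − 62)/29)·50 = 350 + 34.0345 = 384.034.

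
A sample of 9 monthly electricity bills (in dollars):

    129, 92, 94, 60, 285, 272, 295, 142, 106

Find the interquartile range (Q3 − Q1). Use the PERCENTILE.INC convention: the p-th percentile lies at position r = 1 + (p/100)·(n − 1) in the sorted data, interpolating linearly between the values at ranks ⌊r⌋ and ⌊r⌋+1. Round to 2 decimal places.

Sorted: 60, 92, 94, 106, 129, 142, 272, 285, 295.
n = 9.
P25: r = 3 (integer) → 94.
P75: r = 7 (integer) → 272.
Difference: 272 − 94 = 178.

178.00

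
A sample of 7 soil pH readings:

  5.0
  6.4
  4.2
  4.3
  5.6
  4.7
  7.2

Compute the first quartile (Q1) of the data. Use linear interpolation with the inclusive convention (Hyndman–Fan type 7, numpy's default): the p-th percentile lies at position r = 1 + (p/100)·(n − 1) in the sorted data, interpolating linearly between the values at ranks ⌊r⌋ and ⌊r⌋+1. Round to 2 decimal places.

4.50

Sorted: 4.2, 4.3, 4.7, 5.0, 5.6, 6.4, 7.2.
n = 7.
r = 1 + (25/100)·(7 − 1) = 1 + 1.5 = 2.5.
Rank 2 is 4.3 and rank 3 is 4.7.
Interpolate: 4.3 + 0.5·(4.7 − 4.3) = 4.3 + 0.5·0.4 = 4.5.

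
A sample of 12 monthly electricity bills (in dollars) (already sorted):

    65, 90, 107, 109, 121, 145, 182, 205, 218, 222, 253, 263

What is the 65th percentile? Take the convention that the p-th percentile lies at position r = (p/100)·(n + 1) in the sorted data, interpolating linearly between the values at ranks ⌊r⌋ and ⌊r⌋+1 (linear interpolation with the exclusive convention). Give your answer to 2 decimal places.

210.85

n = 12.
r = (65/100)·(12 + 1) = 8.45.
Rank 8 is 205 and rank 9 is 218.
Interpolate: 205 + 0.45·(218 − 205) = 205 + 0.45·13 = 210.85.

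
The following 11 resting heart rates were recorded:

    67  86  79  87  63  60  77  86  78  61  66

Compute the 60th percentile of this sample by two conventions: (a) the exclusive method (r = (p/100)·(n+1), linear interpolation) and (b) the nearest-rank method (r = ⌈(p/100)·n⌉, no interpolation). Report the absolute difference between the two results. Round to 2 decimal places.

Sorted: 60, 61, 63, 66, 67, 77, 78, 79, 86, 86, 87.
n = 11.
(a) r = 7.2; between ranks 7 (78) and 8 (79): 78.2.
(b) the nearest-rank method: rank 7 → 78.
|78.2 − 78| = 0.2.

0.20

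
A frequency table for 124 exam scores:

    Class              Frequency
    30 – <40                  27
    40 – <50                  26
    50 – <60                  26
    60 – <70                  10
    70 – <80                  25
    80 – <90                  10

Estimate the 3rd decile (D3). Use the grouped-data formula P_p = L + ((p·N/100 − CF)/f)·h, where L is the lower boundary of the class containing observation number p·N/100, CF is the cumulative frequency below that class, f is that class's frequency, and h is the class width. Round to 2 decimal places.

N = 124; target position k = 30/100 · 124 = 37.2.
Cumulative frequencies: 27, 53, 79, 89, 114, 124.
Observation 37.2 falls in the class 40 – <50.
L = 40, CF = 27, f = 26, h = 10.
P30 = 40 + ((37.2 − 27)/26)·10 = 40 + 3.92308 = 43.9231.

43.92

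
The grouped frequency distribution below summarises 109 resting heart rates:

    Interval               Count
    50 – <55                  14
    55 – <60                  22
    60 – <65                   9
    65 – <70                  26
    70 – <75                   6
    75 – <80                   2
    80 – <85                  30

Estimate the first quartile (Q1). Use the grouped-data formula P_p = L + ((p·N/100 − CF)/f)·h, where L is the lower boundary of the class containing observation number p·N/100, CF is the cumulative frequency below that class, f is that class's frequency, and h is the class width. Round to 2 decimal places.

N = 109; target position k = 25/100 · 109 = 27.25.
Cumulative frequencies: 14, 36, 45, 71, 77, 79, 109.
Observation 27.25 falls in the class 55 – <60.
L = 55, CF = 14, f = 22, h = 5.
P25 = 55 + ((27.25 − 14)/22)·5 = 55 + 3.01136 = 58.0114.

58.01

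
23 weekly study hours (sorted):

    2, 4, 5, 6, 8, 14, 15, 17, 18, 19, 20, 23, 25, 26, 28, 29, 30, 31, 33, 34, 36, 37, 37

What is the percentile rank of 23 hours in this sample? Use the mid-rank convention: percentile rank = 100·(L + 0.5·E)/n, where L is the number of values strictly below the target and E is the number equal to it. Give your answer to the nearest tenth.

Count below 23: L = 11; count equal: E = 1; n = 23.
Percentile rank = 100·(11 + 0.5·1)/23 = 100·11.5/23 = 50.

50.0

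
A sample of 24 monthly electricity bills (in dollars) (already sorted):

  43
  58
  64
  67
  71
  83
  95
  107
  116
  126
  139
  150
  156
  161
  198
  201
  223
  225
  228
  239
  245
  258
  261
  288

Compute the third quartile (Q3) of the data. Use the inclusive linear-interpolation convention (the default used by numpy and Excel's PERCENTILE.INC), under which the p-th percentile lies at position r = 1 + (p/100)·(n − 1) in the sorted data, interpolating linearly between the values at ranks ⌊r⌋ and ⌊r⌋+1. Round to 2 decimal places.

n = 24.
r = 1 + (75/100)·(24 − 1) = 1 + 17.25 = 18.25.
Rank 18 is 225 and rank 19 is 228.
Interpolate: 225 + 0.25·(228 − 225) = 225 + 0.25·3 = 225.75.

225.75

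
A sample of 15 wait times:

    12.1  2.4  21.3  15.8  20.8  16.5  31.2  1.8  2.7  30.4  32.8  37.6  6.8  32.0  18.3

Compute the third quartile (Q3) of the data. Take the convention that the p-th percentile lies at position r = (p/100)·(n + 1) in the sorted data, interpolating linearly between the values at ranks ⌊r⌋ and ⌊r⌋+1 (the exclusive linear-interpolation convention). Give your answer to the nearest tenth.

31.2

Sorted: 1.8, 2.4, 2.7, 6.8, 12.1, 15.8, 16.5, 18.3, 20.8, 21.3, 30.4, 31.2, 32.0, 32.8, 37.6.
n = 15.
r = (75/100)·(15 + 1) = 12.
r is an integer, so P75 is the value at rank 12: 31.2.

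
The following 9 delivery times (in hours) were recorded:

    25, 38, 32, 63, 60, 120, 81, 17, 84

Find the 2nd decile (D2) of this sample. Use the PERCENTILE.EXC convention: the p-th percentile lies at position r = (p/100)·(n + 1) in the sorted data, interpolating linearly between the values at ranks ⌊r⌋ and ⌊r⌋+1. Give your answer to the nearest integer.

25

Sorted: 17, 25, 32, 38, 60, 63, 81, 84, 120.
n = 9.
r = (20/100)·(9 + 1) = 2.
r is an integer, so P20 is the value at rank 2: 25.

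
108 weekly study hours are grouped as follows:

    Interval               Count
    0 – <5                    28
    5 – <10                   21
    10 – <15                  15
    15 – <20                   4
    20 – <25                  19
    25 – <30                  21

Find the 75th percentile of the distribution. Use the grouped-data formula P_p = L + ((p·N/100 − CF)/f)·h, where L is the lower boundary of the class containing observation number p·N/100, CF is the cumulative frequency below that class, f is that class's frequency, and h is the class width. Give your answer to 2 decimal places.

23.42

N = 108; target position k = 75/100 · 108 = 81.
Cumulative frequencies: 28, 49, 64, 68, 87, 108.
Observation 81 falls in the class 20 – <25.
L = 20, CF = 68, f = 19, h = 5.
P75 = 20 + ((81 − 68)/19)·5 = 20 + 3.42105 = 23.4211.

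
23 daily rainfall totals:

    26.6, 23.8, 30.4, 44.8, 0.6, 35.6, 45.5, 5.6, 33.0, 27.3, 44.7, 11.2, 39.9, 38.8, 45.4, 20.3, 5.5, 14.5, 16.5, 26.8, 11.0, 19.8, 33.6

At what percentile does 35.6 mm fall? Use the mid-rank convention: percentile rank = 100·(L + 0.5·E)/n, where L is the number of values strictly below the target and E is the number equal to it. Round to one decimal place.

71.7

Sorted: 0.6, 5.5, 5.6, 11.0, 11.2, 14.5, 16.5, 19.8, 20.3, 23.8, 26.6, 26.8, 27.3, 30.4, 33.0, 33.6, 35.6, 38.8, 39.9, 44.7, 44.8, 45.4, 45.5.
Count below 35.6: L = 16; count equal: E = 1; n = 23.
Percentile rank = 100·(16 + 0.5·1)/23 = 100·16.5/23 = 71.74.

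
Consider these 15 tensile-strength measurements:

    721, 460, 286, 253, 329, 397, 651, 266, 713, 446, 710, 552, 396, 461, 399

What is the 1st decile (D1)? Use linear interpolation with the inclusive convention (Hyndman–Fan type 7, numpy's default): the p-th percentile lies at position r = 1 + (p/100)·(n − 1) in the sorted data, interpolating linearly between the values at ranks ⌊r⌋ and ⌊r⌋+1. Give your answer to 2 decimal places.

274.00

Sorted: 253, 266, 286, 329, 396, 397, 399, 446, 460, 461, 552, 651, 710, 713, 721.
n = 15.
r = 1 + (10/100)·(15 − 1) = 1 + 1.4 = 2.4.
Rank 2 is 266 and rank 3 is 286.
Interpolate: 266 + 0.4·(286 − 266) = 266 + 0.4·20 = 274.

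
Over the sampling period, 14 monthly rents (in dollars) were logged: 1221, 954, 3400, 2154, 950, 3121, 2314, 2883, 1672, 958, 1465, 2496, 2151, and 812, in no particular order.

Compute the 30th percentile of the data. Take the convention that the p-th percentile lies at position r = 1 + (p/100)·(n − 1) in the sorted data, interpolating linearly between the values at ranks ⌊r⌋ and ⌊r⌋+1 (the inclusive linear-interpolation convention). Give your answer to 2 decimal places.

Sorted: 812, 950, 954, 958, 1221, 1465, 1672, 2151, 2154, 2314, 2496, 2883, 3121, 3400.
n = 14.
r = 1 + (30/100)·(14 − 1) = 1 + 3.9 = 4.9.
Rank 4 is 958 and rank 5 is 1221.
Interpolate: 958 + 0.9·(1221 − 958) = 958 + 0.9·263 = 1194.7.

1194.70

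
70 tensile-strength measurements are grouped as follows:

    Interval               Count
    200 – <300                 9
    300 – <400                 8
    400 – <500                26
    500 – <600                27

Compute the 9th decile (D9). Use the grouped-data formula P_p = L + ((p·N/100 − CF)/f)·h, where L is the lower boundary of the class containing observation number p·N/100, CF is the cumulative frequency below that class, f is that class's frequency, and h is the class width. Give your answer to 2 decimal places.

574.07

N = 70; target position k = 90/100 · 70 = 63.
Cumulative frequencies: 9, 17, 43, 70.
Observation 63 falls in the class 500 – <600.
L = 500, CF = 43, f = 27, h = 100.
P90 = 500 + ((63 − 43)/27)·100 = 500 + 74.0741 = 574.074.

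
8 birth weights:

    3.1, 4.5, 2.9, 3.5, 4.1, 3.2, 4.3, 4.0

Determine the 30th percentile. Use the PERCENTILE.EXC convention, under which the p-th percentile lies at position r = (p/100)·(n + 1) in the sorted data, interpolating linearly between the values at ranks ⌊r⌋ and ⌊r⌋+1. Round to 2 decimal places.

3.17

Sorted: 2.9, 3.1, 3.2, 3.5, 4.0, 4.1, 4.3, 4.5.
n = 8.
r = (30/100)·(8 + 1) = 2.7.
Rank 2 is 3.1 and rank 3 is 3.2.
Interpolate: 3.1 + 0.7·(3.2 − 3.1) = 3.1 + 0.7·0.1 = 3.17.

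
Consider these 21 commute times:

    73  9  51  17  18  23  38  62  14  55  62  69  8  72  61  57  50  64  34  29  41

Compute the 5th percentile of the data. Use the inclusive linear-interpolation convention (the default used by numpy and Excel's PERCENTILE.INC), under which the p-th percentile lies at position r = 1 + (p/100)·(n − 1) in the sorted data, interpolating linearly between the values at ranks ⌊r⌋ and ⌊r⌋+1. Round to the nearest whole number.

Sorted: 8, 9, 14, 17, 18, 23, 29, 34, 38, 41, 50, 51, 55, 57, 61, 62, 62, 64, 69, 72, 73.
n = 21.
r = 1 + (5/100)·(21 − 1) = 1 + 1 = 2.
r is an integer, so P5 is the value at rank 2: 9.

9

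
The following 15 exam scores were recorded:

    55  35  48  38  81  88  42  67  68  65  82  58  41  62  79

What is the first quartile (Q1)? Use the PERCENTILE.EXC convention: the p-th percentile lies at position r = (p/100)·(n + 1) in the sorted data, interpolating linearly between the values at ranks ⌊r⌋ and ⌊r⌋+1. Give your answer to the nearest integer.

42

Sorted: 35, 38, 41, 42, 48, 55, 58, 62, 65, 67, 68, 79, 81, 82, 88.
n = 15.
r = (25/100)·(15 + 1) = 4.
r is an integer, so P25 is the value at rank 4: 42.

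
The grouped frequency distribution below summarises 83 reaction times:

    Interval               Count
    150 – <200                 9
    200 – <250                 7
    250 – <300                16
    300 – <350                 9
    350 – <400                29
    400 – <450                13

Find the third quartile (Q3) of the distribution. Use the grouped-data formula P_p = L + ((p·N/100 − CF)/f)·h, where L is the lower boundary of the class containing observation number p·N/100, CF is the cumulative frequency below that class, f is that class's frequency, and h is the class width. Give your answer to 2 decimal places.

386.64

N = 83; target position k = 75/100 · 83 = 62.25.
Cumulative frequencies: 9, 16, 32, 41, 70, 83.
Observation 62.25 falls in the class 350 – <400.
L = 350, CF = 41, f = 29, h = 50.
P75 = 350 + ((62.25 − 41)/29)·50 = 350 + 36.6379 = 386.638.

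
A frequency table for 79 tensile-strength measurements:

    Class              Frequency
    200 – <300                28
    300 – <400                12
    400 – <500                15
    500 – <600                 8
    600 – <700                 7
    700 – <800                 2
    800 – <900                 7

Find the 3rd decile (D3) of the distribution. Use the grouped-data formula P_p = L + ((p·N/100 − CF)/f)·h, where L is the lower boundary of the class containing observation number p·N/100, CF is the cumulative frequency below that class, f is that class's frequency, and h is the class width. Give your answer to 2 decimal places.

284.64

N = 79; target position k = 30/100 · 79 = 23.7.
Cumulative frequencies: 28, 40, 55, 63, 70, 72, 79.
Observation 23.7 falls in the class 200 – <300.
L = 200, CF = 0, f = 28, h = 100.
P30 = 200 + ((23.7 − 0)/28)·100 = 200 + 84.6429 = 284.643.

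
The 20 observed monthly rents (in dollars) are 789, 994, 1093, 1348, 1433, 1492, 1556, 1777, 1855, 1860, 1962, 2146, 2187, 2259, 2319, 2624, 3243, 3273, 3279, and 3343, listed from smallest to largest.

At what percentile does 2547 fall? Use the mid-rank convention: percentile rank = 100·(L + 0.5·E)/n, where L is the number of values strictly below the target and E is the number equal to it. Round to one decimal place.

Count below 2547: L = 15; count equal: E = 0; n = 20.
Percentile rank = 100·(15 + 0.5·0)/20 = 100·15/20 = 75.

75.0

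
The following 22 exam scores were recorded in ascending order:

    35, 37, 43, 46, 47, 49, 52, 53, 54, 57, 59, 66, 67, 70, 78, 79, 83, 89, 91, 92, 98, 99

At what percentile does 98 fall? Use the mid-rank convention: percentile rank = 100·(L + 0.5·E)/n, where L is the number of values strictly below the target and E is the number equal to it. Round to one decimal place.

93.2

Count below 98: L = 20; count equal: E = 1; n = 22.
Percentile rank = 100·(20 + 0.5·1)/22 = 100·20.5/22 = 93.18.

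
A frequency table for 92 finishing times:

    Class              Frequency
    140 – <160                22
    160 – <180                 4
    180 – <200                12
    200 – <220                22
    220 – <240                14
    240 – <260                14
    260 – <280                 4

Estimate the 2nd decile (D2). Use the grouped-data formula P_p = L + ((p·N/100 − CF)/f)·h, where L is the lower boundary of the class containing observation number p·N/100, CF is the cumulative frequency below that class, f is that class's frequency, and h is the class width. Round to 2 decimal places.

156.73

N = 92; target position k = 20/100 · 92 = 18.4.
Cumulative frequencies: 22, 26, 38, 60, 74, 88, 92.
Observation 18.4 falls in the class 140 – <160.
L = 140, CF = 0, f = 22, h = 20.
P20 = 140 + ((18.4 − 0)/22)·20 = 140 + 16.7273 = 156.727.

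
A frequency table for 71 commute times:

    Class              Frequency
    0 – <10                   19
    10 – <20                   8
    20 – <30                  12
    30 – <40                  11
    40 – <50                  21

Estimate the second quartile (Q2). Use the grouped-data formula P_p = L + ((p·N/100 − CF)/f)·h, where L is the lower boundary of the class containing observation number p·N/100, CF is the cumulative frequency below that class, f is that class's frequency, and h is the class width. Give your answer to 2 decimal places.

27.08

N = 71; target position k = 50/100 · 71 = 35.5.
Cumulative frequencies: 19, 27, 39, 50, 71.
Observation 35.5 falls in the class 20 – <30.
L = 20, CF = 27, f = 12, h = 10.
P50 = 20 + ((35.5 − 27)/12)·10 = 20 + 7.08333 = 27.0833.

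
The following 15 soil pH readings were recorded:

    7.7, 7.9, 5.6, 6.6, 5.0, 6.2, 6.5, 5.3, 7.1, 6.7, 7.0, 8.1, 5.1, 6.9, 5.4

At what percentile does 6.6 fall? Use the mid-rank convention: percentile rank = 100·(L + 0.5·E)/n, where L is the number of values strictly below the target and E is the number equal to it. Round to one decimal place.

50.0

Sorted: 5.0, 5.1, 5.3, 5.4, 5.6, 6.2, 6.5, 6.6, 6.7, 6.9, 7.0, 7.1, 7.7, 7.9, 8.1.
Count below 6.6: L = 7; count equal: E = 1; n = 15.
Percentile rank = 100·(7 + 0.5·1)/15 = 100·7.5/15 = 50.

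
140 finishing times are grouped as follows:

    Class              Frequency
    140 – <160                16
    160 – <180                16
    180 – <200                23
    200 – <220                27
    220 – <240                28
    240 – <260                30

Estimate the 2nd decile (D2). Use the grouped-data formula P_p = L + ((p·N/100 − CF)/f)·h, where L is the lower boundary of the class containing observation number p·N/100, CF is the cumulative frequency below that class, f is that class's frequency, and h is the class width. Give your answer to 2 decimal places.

175.00

N = 140; target position k = 20/100 · 140 = 28.
Cumulative frequencies: 16, 32, 55, 82, 110, 140.
Observation 28 falls in the class 160 – <180.
L = 160, CF = 16, f = 16, h = 20.
P20 = 160 + ((28 − 16)/16)·20 = 160 + 15 = 175.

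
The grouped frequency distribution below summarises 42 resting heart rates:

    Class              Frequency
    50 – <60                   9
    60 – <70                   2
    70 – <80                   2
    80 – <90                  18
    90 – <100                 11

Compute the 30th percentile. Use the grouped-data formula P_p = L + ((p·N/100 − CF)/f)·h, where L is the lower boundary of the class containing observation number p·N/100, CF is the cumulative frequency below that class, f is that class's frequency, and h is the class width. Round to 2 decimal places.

78.00

N = 42; target position k = 30/100 · 42 = 12.6.
Cumulative frequencies: 9, 11, 13, 31, 42.
Observation 12.6 falls in the class 70 – <80.
L = 70, CF = 11, f = 2, h = 10.
P30 = 70 + ((12.6 − 11)/2)·10 = 70 + 8 = 78.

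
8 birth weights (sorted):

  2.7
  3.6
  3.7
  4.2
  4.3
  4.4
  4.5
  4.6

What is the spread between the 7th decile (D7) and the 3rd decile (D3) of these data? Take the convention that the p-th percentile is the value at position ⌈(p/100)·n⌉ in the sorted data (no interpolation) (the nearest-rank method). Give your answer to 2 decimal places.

n = 8.
P30: rank ⌈30/100·8⌉ = 3 → 3.7.
P70: rank ⌈70/100·8⌉ = 6 → 4.4.
Difference: 4.4 − 3.7 = 0.7.

0.70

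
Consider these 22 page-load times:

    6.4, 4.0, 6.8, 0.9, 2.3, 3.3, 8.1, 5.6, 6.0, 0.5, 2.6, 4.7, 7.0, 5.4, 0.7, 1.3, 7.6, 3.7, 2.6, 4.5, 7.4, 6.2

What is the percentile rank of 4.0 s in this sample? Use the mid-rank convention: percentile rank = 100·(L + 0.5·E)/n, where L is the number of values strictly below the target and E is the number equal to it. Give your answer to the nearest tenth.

43.2

Sorted: 0.5, 0.7, 0.9, 1.3, 2.3, 2.6, 2.6, 3.3, 3.7, 4.0, 4.5, 4.7, 5.4, 5.6, 6.0, 6.2, 6.4, 6.8, 7.0, 7.4, 7.6, 8.1.
Count below 4.0: L = 9; count equal: E = 1; n = 22.
Percentile rank = 100·(9 + 0.5·1)/22 = 100·9.5/22 = 43.18.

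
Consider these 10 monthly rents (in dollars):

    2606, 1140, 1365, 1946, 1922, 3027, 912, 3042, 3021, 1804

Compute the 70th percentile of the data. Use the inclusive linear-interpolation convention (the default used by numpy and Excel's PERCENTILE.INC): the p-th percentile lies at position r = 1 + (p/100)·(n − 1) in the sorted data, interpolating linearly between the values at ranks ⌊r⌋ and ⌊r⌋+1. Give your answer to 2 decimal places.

Sorted: 912, 1140, 1365, 1804, 1922, 1946, 2606, 3021, 3027, 3042.
n = 10.
r = 1 + (70/100)·(10 − 1) = 1 + 6.3 = 7.3.
Rank 7 is 2606 and rank 8 is 3021.
Interpolate: 2606 + 0.3·(3021 − 2606) = 2606 + 0.3·415 = 2730.5.

2730.50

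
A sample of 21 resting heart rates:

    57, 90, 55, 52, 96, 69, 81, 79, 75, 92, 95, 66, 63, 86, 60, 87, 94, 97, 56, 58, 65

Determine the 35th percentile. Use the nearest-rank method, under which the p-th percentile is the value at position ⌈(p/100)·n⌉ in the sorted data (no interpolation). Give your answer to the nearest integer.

Sorted: 52, 55, 56, 57, 58, 60, 63, 65, 66, 69, 75, 79, 81, 86, 87, 90, 92, 94, 95, 96, 97.
n = 21.
Position = ⌈35/100 · 21⌉ = ⌈7.35⌉ = 8.
The value at rank 8 is 65.

65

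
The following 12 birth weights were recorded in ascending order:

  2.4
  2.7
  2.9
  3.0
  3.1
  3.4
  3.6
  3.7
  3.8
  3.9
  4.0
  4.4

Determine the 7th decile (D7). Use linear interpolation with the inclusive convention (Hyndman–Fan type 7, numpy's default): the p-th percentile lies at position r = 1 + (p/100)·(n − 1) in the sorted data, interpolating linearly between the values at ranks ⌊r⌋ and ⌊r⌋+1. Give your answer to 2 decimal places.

n = 12.
r = 1 + (70/100)·(12 − 1) = 1 + 7.7 = 8.7.
Rank 8 is 3.7 and rank 9 is 3.8.
Interpolate: 3.7 + 0.7·(3.8 − 3.7) = 3.7 + 0.7·0.1 = 3.77.

3.77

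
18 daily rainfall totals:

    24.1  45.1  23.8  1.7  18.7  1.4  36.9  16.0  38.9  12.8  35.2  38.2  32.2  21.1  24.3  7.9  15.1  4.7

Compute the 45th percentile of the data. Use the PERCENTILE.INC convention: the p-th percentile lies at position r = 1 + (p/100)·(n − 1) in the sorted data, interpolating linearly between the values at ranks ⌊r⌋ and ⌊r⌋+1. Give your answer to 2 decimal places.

Sorted: 1.4, 1.7, 4.7, 7.9, 12.8, 15.1, 16.0, 18.7, 21.1, 23.8, 24.1, 24.3, 32.2, 35.2, 36.9, 38.2, 38.9, 45.1.
n = 18.
r = 1 + (45/100)·(18 − 1) = 1 + 7.65 = 8.65.
Rank 8 is 18.7 and rank 9 is 21.1.
Interpolate: 18.7 + 0.65·(21.1 − 18.7) = 18.7 + 0.65·2.4 = 20.26.

20.26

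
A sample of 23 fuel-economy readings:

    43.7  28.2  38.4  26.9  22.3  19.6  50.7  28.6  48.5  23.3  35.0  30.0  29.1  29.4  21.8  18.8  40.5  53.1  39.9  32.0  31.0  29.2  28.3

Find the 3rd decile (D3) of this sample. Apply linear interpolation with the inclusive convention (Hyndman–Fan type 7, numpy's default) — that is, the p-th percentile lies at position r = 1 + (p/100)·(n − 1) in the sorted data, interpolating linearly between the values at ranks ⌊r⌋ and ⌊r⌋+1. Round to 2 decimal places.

Sorted: 18.8, 19.6, 21.8, 22.3, 23.3, 26.9, 28.2, 28.3, 28.6, 29.1, 29.2, 29.4, 30.0, 31.0, 32.0, 35.0, 38.4, 39.9, 40.5, 43.7, 48.5, 50.7, 53.1.
n = 23.
r = 1 + (30/100)·(23 − 1) = 1 + 6.6 = 7.6.
Rank 7 is 28.2 and rank 8 is 28.3.
Interpolate: 28.2 + 0.6·(28.3 − 28.2) = 28.2 + 0.6·0.1 = 28.26.

28.26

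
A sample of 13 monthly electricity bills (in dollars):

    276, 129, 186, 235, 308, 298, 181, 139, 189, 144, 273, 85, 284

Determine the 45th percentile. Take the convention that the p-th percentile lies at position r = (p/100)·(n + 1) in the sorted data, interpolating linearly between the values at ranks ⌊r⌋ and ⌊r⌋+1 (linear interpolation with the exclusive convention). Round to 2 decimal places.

Sorted: 85, 129, 139, 144, 181, 186, 189, 235, 273, 276, 284, 298, 308.
n = 13.
r = (45/100)·(13 + 1) = 6.3.
Rank 6 is 186 and rank 7 is 189.
Interpolate: 186 + 0.3·(189 − 186) = 186 + 0.3·3 = 186.9.

186.90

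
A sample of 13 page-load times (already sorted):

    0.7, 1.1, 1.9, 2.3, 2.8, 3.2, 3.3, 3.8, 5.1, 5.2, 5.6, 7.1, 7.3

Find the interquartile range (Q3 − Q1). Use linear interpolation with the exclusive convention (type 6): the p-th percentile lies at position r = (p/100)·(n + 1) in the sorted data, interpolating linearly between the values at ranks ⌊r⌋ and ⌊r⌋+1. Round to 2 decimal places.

n = 13.
P25: r = 3.5; ranks 3–4 are 1.9, 2.3; interpolating gives 2.1.
P75: r = 10.5; ranks 10–11 are 5.2, 5.6; interpolating gives 5.4.
Difference: 5.4 − 2.1 = 3.3.

3.30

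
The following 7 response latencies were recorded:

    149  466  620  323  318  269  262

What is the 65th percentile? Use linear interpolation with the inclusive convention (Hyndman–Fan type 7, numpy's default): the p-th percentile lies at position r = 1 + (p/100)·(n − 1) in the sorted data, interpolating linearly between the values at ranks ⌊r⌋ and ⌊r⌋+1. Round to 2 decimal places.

Sorted: 149, 262, 269, 318, 323, 466, 620.
n = 7.
r = 1 + (65/100)·(7 − 1) = 1 + 3.9 = 4.9.
Rank 4 is 318 and rank 5 is 323.
Interpolate: 318 + 0.9·(323 − 318) = 318 + 0.9·5 = 322.5.

322.50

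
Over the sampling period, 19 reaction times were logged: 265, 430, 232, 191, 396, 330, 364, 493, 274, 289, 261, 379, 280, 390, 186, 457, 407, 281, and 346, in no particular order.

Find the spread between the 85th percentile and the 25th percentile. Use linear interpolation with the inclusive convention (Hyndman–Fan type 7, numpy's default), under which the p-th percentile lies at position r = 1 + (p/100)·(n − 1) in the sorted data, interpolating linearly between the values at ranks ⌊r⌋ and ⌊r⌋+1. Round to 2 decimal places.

144.40

Sorted: 186, 191, 232, 261, 265, 274, 280, 281, 289, 330, 346, 364, 379, 390, 396, 407, 430, 457, 493.
n = 19.
P25: r = 5.5; ranks 5–6 are 265, 274; interpolating gives 269.5.
P85: r = 16.3; ranks 16–17 are 407, 430; interpolating gives 413.9.
Difference: 413.9 − 269.5 = 144.4.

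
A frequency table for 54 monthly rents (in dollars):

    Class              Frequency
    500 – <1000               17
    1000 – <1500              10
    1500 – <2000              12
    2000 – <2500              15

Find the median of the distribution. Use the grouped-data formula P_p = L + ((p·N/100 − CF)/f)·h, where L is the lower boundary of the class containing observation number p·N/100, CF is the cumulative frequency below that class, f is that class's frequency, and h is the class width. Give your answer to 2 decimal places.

N = 54; target position k = 50/100 · 54 = 27.
Cumulative frequencies: 17, 27, 39, 54.
Observation 27 falls in the class 1000 – <1500.
L = 1000, CF = 17, f = 10, h = 500.
P50 = 1000 + ((27 − 17)/10)·500 = 1000 + 500 = 1500.

1500.00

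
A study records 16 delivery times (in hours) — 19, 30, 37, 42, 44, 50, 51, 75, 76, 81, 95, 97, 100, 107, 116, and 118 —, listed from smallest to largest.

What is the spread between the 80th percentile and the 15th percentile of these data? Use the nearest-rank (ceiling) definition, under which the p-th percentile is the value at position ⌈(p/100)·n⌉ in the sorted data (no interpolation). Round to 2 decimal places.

n = 16.
P15: rank ⌈15/100·16⌉ = 3 → 37.
P80: rank ⌈80/100·16⌉ = 13 → 100.
Difference: 100 − 37 = 63.

63.00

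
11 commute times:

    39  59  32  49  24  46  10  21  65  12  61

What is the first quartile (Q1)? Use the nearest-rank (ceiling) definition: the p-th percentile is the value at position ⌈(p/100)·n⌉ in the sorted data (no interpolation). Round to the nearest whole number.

Sorted: 10, 12, 21, 24, 32, 39, 46, 49, 59, 61, 65.
n = 11.
Position = ⌈25/100 · 11⌉ = ⌈2.75⌉ = 3.
The value at rank 3 is 21.

21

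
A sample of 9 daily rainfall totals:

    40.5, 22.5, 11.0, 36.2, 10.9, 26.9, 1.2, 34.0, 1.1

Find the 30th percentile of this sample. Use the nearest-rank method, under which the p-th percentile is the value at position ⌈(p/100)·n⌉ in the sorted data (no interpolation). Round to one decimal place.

Sorted: 1.1, 1.2, 10.9, 11.0, 22.5, 26.9, 34.0, 36.2, 40.5.
n = 9.
Position = ⌈30/100 · 9⌉ = ⌈2.7⌉ = 3.
The value at rank 3 is 10.9.

10.9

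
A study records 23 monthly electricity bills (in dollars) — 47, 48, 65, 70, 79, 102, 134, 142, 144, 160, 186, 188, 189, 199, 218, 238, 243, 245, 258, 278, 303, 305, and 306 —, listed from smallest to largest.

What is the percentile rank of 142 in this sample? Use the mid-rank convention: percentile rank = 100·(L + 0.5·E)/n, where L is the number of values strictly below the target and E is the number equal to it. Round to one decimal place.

Count below 142: L = 7; count equal: E = 1; n = 23.
Percentile rank = 100·(7 + 0.5·1)/23 = 100·7.5/23 = 32.61.

32.6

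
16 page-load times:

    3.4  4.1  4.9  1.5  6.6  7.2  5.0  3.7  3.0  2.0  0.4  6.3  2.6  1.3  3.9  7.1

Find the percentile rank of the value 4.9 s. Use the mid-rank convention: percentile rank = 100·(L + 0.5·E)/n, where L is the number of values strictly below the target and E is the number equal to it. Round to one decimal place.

65.6

Sorted: 0.4, 1.3, 1.5, 2.0, 2.6, 3.0, 3.4, 3.7, 3.9, 4.1, 4.9, 5.0, 6.3, 6.6, 7.1, 7.2.
Count below 4.9: L = 10; count equal: E = 1; n = 16.
Percentile rank = 100·(10 + 0.5·1)/16 = 100·10.5/16 = 65.62.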